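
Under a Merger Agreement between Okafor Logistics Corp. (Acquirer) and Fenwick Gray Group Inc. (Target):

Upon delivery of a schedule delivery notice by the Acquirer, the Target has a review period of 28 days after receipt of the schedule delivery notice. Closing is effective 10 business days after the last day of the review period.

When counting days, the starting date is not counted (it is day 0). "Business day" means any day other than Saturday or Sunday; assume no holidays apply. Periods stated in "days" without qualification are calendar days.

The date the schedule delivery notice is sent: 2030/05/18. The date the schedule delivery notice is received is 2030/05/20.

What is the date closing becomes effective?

The last day of the review period: 2030/05/20 + 28 days = 2030/06/17.
The date closing becomes effective: 10 business days after Monday, 2030/06/17, skipping weekends — Jun 18, Jun 19, Jun 20, Jun 21, Jun 24, Jun 25, Jun 26, Jun 27, Jun 28, Jul 1 — lands on Monday, 2030/07/01.

2030/07/01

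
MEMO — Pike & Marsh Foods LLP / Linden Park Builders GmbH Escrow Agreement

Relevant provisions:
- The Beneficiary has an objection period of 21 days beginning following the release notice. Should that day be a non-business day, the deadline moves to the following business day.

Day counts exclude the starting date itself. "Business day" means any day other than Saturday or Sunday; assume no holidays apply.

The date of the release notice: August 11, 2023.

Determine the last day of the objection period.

The last day of the objection period: 21 calendar days after August 11, 2023 is September 1, 2023. September 1, 2023 is a Friday, so no roll-forward applies.

September 1, 2023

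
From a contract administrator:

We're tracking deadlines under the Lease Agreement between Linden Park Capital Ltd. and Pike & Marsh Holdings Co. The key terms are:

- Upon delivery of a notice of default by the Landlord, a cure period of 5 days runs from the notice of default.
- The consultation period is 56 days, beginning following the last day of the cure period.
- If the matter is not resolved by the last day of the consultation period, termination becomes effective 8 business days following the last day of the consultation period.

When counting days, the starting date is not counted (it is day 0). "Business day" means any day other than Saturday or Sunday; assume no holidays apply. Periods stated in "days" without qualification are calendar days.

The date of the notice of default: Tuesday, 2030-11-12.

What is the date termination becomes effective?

2031-01-22

The last day of the cure period: 5 calendar days after 2030-11-12 is 2030-11-17.
The last day of the consultation period: 56 calendar days after 2030-11-17 is 2031-01-12.
The date termination becomes effective: 8 business days after Sunday, 2031-01-12, skipping weekends — Jan 13, Jan 14, Jan 15, Jan 16, Jan 17, Jan 20, Jan 21, Jan 22 — lands on Wednesday, 2031-01-22.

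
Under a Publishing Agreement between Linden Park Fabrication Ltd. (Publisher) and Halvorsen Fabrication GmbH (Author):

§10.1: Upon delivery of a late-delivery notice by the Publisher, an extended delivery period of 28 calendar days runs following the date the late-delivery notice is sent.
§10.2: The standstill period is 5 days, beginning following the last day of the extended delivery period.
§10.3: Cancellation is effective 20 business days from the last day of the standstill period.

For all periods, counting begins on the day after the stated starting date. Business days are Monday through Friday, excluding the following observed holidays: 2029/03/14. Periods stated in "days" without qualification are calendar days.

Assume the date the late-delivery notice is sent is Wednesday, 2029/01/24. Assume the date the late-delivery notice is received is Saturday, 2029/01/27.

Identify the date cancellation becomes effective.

2029/03/27

The last day of the extended delivery period: 2029/01/24 + 28 days = 2029/02/21.
The last day of the standstill period: 2029/02/21 + 5 days = 2029/02/26.
The date cancellation becomes effective: 20 business days after Monday, 2029/02/26, skipping weekends and the listed holiday on Mar 14 — Feb 27, Feb 28, Mar 1, Mar 2, …, Mar 23, Mar 26, Mar 27 — lands on Tuesday, 2029/03/27.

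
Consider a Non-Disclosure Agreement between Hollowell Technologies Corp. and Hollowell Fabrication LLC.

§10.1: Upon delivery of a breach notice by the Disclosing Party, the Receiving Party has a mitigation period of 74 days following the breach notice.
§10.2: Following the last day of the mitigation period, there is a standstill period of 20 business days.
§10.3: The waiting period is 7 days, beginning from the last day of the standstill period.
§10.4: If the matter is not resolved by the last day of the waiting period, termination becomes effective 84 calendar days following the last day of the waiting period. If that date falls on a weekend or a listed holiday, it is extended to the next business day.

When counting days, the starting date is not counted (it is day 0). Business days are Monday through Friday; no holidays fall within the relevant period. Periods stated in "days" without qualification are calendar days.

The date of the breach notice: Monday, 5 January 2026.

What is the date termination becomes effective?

The last day of the mitigation period: 5 January 2026 + 74 days = 20 March 2026.
The last day of the standstill period: counting 20 business days from Friday, 20 March 2026 (Mar 23, Mar 24, Mar 25, Mar 26, …, Apr 15, Apr 16, Apr 17, skipping weekends) reaches Friday, 17 April 2026.
The last day of the waiting period: 17 April 2026 + 7 days = 24 April 2026.
The date termination becomes effective: 84 calendar days after 24 April 2026 is 17 July 2026. 17 July 2026 is a Friday, so no roll-forward applies.

17 July 2026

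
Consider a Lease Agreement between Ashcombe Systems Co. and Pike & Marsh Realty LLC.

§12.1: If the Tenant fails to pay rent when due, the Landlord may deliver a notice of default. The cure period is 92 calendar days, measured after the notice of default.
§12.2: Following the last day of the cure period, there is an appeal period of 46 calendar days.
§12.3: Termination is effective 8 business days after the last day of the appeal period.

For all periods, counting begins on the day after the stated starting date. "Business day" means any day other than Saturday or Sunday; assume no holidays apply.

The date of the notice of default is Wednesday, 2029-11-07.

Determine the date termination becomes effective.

2030-04-04

Adding 92 calendar days to 2029-11-07 gives 2030-02-07, which is the last day of the cure period.
The last day of the appeal period: 46 calendar days after 2030-02-07 is 2030-03-25.
The date termination becomes effective: 8 business days after Monday, 2030-03-25, skipping weekends — Mar 26, Mar 27, Mar 28, Mar 29, Apr 1, Apr 2, Apr 3, Apr 4 — lands on Thursday, 2030-04-04.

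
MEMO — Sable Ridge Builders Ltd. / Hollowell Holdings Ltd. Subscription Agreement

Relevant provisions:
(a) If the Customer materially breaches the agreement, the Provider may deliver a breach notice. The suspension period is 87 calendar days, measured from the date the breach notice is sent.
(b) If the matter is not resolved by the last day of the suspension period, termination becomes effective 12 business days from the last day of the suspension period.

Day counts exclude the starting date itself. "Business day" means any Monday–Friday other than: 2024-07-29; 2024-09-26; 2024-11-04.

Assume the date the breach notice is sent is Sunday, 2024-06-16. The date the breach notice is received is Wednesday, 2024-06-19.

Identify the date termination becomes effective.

Adding 87 calendar days to 2024-06-16 gives 2024-09-11, which is the last day of the suspension period.
From Wednesday, 2024-09-11, 12 business days (Sep 12, Sep 13, Sep 16, Sep 17, …, Sep 25, Sep 27, Sep 30, skipping weekends and the listed holiday on Sep 26) brings us to Monday, 2024-09-30, which is the date termination becomes effective.

2024-09-30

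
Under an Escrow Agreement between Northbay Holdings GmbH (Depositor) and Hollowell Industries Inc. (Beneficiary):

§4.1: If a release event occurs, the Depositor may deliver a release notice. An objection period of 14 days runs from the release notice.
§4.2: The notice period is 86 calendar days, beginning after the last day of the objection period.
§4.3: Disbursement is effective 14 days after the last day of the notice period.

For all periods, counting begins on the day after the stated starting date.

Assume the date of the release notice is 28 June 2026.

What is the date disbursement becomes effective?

20 October 2026

The last day of the objection period: 14 calendar days after 28 June 2026 is 12 July 2026.
The last day of the notice period: 86 calendar days after 12 July 2026 is 6 October 2026.
The date disbursement becomes effective: 6 October 2026 + 14 days = 20 October 2026.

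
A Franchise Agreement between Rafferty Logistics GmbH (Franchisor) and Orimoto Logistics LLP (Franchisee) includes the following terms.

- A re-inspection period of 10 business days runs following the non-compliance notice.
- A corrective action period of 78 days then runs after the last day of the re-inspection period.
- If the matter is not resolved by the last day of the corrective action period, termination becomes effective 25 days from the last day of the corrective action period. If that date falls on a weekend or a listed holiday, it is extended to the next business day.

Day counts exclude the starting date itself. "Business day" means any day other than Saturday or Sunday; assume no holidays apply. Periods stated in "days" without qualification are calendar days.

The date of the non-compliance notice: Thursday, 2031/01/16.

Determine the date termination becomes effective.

2031/05/13

The last day of the re-inspection period: 10 business days after Thursday, 2031/01/16, skipping weekends — Jan 17, Jan 20, Jan 21, Jan 22, Jan 23, Jan 24, Jan 27, Jan 28, Jan 29, Jan 30 — lands on Thursday, 2031/01/30.
Adding 78 calendar days to 2031/01/30 gives 2031/04/18, which is the last day of the corrective action period.
The date termination becomes effective: 2031/04/18 + 25 days = 2031/05/13. 2031/05/13 is a Tuesday, so no roll-forward applies.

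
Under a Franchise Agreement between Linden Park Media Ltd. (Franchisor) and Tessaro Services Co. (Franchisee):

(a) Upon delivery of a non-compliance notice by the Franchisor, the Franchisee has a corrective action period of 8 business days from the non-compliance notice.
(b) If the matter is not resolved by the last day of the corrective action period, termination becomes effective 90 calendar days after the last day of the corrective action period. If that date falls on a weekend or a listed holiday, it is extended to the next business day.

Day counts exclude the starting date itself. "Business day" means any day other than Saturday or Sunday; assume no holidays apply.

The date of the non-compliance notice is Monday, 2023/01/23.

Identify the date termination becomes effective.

The last day of the corrective action period: 8 business days after Monday, 2023/01/23, skipping weekends — Jan 24, Jan 25, Jan 26, Jan 27, Jan 30, Jan 31, Feb 1, Feb 2 — lands on Thursday, 2023/02/02.
Adding 90 calendar days to 2023/02/02 gives 2023/05/03, which is the date termination becomes effective. 2023/05/03 is a Wednesday, so no roll-forward applies.

2023/05/03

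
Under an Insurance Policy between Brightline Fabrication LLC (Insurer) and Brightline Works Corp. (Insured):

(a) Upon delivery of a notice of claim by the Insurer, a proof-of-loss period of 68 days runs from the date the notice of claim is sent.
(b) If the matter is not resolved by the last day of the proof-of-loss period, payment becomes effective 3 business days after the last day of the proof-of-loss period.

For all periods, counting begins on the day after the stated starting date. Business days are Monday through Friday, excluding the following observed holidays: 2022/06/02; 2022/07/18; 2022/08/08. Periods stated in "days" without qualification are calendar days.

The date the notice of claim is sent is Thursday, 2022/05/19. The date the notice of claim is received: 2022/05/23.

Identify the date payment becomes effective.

The last day of the proof-of-loss period: 2022/05/19 + 68 days = 2022/07/26.
The date payment becomes effective: counting 3 business days from Tuesday, 2022/07/26 (Jul 27, Jul 28, Jul 29, skipping weekends) reaches Friday, 2022/07/29.

2022/07/29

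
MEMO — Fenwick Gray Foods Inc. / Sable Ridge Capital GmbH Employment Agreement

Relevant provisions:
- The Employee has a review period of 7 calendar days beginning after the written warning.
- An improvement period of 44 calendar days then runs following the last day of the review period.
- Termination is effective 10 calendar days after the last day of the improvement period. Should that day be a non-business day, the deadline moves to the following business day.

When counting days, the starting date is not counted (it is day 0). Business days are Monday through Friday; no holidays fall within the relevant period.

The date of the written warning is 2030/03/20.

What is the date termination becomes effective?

2030/05/20

Adding 7 calendar days to 2030/03/20 gives 2030/03/27, which is the last day of the review period.
The last day of the improvement period: 44 calendar days after 2030/03/27 is 2030/05/10.
The date termination becomes effective: 2030/05/10 + 10 days = 2030/05/20. 2030/05/20 is a Monday, so no roll-forward applies.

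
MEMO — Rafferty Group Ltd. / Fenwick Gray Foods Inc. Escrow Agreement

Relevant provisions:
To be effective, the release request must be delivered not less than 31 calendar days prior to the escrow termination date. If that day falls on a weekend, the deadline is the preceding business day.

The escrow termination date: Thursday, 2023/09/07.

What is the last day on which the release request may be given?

2023/08/07

Counting back 31 calendar days from 2023/09/07 gives 2023/08/07. That is a Monday, so no adjustment is needed.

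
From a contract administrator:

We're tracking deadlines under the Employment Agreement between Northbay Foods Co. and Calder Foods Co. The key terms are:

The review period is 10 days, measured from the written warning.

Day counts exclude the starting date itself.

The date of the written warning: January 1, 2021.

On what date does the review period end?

January 11, 2021

Adding 10 calendar days to January 1, 2021 gives January 11, 2021, which is the last day of the review period.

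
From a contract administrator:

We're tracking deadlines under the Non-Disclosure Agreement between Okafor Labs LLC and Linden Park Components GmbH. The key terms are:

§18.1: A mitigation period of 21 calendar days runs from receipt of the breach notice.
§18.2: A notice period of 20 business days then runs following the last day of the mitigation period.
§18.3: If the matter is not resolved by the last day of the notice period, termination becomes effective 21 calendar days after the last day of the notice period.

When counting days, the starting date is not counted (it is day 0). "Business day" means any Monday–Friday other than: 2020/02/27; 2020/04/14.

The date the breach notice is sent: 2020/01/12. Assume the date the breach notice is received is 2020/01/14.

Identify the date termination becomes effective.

2020/03/25

The last day of the mitigation period: 21 calendar days after 2020/01/14 is 2020/02/04.
From Tuesday, 2020/02/04, 20 business days (Feb 5, Feb 6, Feb 7, Feb 10, …, Mar 2, Mar 3, Mar 4, skipping weekends and the listed holiday on Feb 27) brings us to Wednesday, 2020/03/04, which is the last day of the notice period.
Adding 21 calendar days to 2020/03/04 gives 2020/03/25, which is the date termination becomes effective.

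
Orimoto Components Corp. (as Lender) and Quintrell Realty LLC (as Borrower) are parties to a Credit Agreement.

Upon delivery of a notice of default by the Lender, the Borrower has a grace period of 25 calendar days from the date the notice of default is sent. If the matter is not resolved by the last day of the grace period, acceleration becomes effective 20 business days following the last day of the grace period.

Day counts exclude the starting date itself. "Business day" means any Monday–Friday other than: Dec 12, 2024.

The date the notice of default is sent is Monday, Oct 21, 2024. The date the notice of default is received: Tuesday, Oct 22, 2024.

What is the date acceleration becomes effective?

The last day of the grace period: Oct 21, 2024 + 25 days = Nov 15, 2024.
The date acceleration becomes effective: counting 20 business days from Friday, Nov 15, 2024 (Nov 18, Nov 19, Nov 20, Nov 21, …, Dec 11, Dec 13, Dec 16, skipping weekends and the listed holiday on Dec 12) reaches Monday, Dec 16, 2024.

Dec 16, 2024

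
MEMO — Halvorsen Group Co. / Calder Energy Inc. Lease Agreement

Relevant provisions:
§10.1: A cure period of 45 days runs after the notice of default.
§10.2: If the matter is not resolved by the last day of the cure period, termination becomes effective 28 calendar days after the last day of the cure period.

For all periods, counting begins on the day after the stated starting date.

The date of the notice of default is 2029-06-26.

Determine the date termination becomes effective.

2029-09-07

Adding 45 calendar days to 2029-06-26 gives 2029-08-10, which is the last day of the cure period.
The date termination becomes effective: 28 calendar days after 2029-08-10 is 2029-09-07.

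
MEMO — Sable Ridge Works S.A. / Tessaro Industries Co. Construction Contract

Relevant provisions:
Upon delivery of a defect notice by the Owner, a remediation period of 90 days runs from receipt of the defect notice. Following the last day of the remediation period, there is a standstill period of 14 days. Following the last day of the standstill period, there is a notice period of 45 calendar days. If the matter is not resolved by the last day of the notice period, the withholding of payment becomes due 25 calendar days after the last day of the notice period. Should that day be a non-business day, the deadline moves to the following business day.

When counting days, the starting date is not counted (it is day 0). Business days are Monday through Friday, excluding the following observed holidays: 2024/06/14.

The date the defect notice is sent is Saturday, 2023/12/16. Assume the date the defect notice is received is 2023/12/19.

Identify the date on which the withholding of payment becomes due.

2024/06/10

The last day of the remediation period: 90 calendar days after 2023/12/19 is 2024/03/18.
The last day of the standstill period: 14 calendar days after 2024/03/18 is 2024/04/01.
Adding 45 calendar days to 2024/04/01 gives 2024/05/16, which is the last day of the notice period.
Adding 25 calendar days to 2024/05/16 gives 2024/06/10, which is the date on which the withholding of payment becomes due. 2024/06/10 is a Monday and is not a listed holiday, so no roll-forward applies.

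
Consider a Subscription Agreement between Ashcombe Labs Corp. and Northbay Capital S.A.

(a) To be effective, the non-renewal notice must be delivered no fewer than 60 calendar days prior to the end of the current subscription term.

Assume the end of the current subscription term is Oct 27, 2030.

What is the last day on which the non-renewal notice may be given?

Aug 28, 2030

Oct 27, 2030 minus 60 days is Aug 28, 2030.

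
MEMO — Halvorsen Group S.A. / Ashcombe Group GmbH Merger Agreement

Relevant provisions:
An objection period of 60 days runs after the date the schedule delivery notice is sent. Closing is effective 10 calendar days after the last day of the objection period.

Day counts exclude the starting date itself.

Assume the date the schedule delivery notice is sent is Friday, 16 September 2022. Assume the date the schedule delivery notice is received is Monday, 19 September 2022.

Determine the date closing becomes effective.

The last day of the objection period: 60 calendar days after 16 September 2022 is 15 November 2022.
The date closing becomes effective: 10 calendar days after 15 November 2022 is 25 November 2022.

25 November 2022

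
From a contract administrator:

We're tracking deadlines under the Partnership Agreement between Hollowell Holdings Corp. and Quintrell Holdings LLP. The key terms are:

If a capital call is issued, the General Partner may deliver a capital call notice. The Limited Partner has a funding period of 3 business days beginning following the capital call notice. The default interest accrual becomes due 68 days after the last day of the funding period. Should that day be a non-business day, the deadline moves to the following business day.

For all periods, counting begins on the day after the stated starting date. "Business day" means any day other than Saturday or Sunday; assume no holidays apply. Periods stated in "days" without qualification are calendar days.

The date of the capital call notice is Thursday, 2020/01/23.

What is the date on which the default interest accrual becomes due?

From Thursday, 2020/01/23, 3 business days (Jan 24, Jan 27, Jan 28, skipping weekends) brings us to Tuesday, 2020/01/28, which is the last day of the funding period.
The date on which the default interest accrual becomes due: 68 calendar days after 2020/01/28 is 2020/04/05. That falls on a Sunday, so it rolls to the next business day, Monday, 2020/04/06.

2020/04/06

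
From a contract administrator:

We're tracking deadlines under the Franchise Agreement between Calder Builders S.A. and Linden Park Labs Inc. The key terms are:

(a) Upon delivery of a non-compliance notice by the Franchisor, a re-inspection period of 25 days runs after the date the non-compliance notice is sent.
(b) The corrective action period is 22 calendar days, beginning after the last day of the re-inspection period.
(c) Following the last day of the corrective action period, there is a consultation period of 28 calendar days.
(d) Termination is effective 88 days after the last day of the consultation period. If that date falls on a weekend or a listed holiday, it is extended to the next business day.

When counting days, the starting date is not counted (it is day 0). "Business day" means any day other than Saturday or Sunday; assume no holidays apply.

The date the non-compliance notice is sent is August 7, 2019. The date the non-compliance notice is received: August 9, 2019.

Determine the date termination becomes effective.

The last day of the re-inspection period: August 7, 2019 + 25 days = September 1, 2019.
Adding 22 calendar days to September 1, 2019 gives September 23, 2019, which is the last day of the corrective action period.
Adding 28 calendar days to September 23, 2019 gives October 21, 2019, which is the last day of the consultation period.
Adding 88 calendar days to October 21, 2019 gives January 17, 2020, which is the date termination becomes effective. January 17, 2020 is a Friday, so no roll-forward applies.

January 17, 2020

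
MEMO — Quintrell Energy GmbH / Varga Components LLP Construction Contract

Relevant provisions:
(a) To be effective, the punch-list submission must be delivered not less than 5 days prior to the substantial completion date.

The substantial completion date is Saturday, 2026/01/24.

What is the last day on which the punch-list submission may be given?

Counting back 5 calendar days from 2026/01/24 gives 2026/01/19.

2026/01/19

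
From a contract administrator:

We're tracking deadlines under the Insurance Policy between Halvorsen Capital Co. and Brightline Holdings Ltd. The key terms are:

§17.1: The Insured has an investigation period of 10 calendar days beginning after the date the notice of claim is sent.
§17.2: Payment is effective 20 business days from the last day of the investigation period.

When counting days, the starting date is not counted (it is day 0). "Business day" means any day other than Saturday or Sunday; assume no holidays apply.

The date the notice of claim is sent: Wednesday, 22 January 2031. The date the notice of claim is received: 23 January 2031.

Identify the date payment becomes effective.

28 February 2031

Adding 10 calendar days to 22 January 2031 gives 1 February 2031, which is the last day of the investigation period.
The date payment becomes effective: counting 20 business days from Saturday, 1 February 2031 (Feb 3, Feb 4, Feb 5, Feb 6, …, Feb 26, Feb 27, Feb 28, skipping weekends) reaches Friday, 28 February 2031.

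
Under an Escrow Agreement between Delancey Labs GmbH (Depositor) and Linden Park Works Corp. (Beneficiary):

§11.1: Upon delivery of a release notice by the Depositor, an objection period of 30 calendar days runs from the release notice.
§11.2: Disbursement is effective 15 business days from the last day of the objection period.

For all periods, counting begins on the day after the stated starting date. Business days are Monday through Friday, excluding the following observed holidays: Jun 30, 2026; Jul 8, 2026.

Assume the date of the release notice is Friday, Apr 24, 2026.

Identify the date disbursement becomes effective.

Adding 30 calendar days to Apr 24, 2026 gives May 24, 2026, which is the last day of the objection period.
The date disbursement becomes effective: 15 business days after Sunday, May 24, 2026, skipping weekends — May 25, May 26, May 27, May 28, …, Jun 10, Jun 11, Jun 12 — lands on Friday, Jun 12, 2026.

Jun 12, 2026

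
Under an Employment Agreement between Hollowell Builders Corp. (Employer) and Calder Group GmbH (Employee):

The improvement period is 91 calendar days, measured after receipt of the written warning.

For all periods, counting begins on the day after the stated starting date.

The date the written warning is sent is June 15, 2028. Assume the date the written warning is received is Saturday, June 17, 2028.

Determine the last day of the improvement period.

September 16, 2028

Adding 91 calendar days to June 17, 2028 gives September 16, 2028, which is the last day of the improvement period.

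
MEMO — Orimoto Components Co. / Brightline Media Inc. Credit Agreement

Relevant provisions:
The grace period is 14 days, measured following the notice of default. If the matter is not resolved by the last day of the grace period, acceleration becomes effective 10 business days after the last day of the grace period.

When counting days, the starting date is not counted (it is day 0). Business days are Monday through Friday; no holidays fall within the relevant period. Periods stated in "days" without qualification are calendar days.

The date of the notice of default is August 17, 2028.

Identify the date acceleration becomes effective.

Adding 14 calendar days to August 17, 2028 gives August 31, 2028, which is the last day of the grace period.
The date acceleration becomes effective: 10 business days after Thursday, August 31, 2028, skipping weekends — Sep 1, Sep 4, Sep 5, Sep 6, Sep 7, Sep 8, Sep 11, Sep 12, Sep 13, Sep 14 — lands on Thursday, September 14, 2028.

September 14, 2028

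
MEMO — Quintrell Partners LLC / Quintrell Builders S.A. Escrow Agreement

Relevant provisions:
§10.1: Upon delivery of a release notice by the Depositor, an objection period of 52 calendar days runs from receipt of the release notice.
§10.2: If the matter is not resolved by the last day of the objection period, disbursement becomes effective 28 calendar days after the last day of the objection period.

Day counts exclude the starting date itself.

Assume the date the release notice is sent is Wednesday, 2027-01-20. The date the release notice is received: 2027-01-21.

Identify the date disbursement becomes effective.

2027-04-11

The last day of the objection period: 2027-01-21 + 52 days = 2027-03-14.
The date disbursement becomes effective: 2027-03-14 + 28 days = 2027-04-11.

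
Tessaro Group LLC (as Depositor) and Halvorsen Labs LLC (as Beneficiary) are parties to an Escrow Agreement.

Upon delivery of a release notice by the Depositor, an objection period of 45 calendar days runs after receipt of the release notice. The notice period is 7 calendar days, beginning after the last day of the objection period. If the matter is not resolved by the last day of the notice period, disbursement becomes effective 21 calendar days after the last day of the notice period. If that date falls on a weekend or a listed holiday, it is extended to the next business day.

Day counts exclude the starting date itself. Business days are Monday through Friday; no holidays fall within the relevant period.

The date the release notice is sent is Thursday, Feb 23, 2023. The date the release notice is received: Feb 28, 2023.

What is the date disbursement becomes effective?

The last day of the objection period: Feb 28, 2023 + 45 days = Apr 14, 2023.
The last day of the notice period: 7 calendar days after Apr 14, 2023 is Apr 21, 2023.
The date disbursement becomes effective: 21 calendar days after Apr 21, 2023 is May 12, 2023. May 12, 2023 is a Friday, so no roll-forward applies.

May 12, 2023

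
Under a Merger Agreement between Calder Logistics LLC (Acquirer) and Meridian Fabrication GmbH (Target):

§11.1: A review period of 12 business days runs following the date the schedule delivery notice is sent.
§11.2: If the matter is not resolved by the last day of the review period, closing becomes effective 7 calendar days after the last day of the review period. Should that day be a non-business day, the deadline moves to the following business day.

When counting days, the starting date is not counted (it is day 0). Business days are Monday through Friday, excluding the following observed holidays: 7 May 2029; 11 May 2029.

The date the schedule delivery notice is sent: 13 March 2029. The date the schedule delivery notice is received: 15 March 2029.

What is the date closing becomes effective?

5 April 2029

From Tuesday, 13 March 2029, 12 business days (Mar 14, Mar 15, Mar 16, Mar 19, …, Mar 27, Mar 28, Mar 29, skipping weekends) brings us to Thursday, 29 March 2029, which is the last day of the review period.
The date closing becomes effective: 7 calendar days after 29 March 2029 is 5 April 2029. 5 April 2029 is a Thursday and is not a listed holiday, so no roll-forward applies.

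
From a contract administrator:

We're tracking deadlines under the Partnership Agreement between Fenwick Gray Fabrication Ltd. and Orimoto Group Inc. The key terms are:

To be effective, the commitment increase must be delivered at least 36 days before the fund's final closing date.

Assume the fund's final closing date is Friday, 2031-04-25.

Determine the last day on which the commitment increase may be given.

2031-03-20

Counting back 36 calendar days from 2031-04-25 gives 2031-03-20.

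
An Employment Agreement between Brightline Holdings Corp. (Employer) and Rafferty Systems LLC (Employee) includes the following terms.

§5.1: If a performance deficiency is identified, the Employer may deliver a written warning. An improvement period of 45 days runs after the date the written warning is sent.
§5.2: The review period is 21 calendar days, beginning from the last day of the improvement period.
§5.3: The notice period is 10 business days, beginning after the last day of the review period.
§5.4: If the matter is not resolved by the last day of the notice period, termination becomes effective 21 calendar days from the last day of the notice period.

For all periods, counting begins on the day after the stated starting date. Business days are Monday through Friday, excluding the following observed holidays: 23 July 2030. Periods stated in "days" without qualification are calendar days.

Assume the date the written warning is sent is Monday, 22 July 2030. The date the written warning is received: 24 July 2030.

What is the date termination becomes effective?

The last day of the improvement period: 45 calendar days after 22 July 2030 is 5 September 2030.
The last day of the review period: 5 September 2030 + 21 days = 26 September 2030.
The last day of the notice period: 10 business days after Thursday, 26 September 2030, skipping weekends — Sep 27, Sep 30, Oct 1, Oct 2, Oct 3, Oct 4, Oct 7, Oct 8, Oct 9, Oct 10 — lands on Thursday, 10 October 2030.
Adding 21 calendar days to 10 October 2030 gives 31 October 2030, which is the date termination becomes effective.

31 October 2030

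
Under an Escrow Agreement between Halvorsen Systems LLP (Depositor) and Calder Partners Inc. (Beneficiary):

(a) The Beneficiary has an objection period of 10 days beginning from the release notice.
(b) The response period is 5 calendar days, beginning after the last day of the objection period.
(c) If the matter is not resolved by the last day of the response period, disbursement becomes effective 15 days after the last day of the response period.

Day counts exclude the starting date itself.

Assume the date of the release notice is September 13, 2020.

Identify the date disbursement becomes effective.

October 13, 2020

The last day of the objection period: September 13, 2020 + 10 days = September 23, 2020.
The last day of the response period: 5 calendar days after September 23, 2020 is September 28, 2020.
The date disbursement becomes effective: September 28, 2020 + 15 days = October 13, 2020.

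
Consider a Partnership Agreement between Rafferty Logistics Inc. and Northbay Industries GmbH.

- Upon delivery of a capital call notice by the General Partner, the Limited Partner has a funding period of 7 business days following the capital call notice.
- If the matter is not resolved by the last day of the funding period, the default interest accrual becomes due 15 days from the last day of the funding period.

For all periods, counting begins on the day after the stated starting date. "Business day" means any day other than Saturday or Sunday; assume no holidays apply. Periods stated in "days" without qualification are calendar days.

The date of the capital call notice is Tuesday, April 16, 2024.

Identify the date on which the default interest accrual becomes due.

From Tuesday, April 16, 2024, 7 business days (Apr 17, Apr 18, Apr 19, Apr 22, Apr 23, Apr 24, Apr 25, skipping weekends) brings us to Thursday, April 25, 2024, which is the last day of the funding period.
Adding 15 calendar days to April 25, 2024 gives May 10, 2024, which is the date on which the default interest accrual becomes due.

May 10, 2024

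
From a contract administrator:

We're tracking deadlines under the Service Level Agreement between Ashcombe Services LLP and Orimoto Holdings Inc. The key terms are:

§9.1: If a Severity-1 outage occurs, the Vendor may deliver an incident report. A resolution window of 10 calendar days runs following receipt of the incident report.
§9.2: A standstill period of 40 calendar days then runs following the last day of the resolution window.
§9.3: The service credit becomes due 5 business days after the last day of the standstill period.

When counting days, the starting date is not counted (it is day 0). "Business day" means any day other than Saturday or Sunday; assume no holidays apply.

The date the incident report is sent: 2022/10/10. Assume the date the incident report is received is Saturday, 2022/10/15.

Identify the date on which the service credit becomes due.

The last day of the resolution window: 10 calendar days after 2022/10/15 is 2022/10/25.
Adding 40 calendar days to 2022/10/25 gives 2022/12/04, which is the last day of the standstill period.
From Sunday, 2022/12/04, 5 business days (Dec 5, Dec 6, Dec 7, Dec 8, Dec 9, skipping weekends) brings us to Friday, 2022/12/09, which is the date on which the service credit becomes due.

2022/12/09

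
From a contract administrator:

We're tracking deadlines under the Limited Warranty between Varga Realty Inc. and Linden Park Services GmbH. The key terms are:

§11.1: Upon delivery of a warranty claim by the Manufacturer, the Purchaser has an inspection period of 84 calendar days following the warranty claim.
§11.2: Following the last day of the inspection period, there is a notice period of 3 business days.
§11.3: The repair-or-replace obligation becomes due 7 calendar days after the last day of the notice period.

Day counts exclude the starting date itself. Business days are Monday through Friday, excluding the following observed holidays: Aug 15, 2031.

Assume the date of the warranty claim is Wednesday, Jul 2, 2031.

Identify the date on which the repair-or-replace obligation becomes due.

Oct 6, 2031

Adding 84 calendar days to Jul 2, 2031 gives Sep 24, 2031, which is the last day of the inspection period.
The last day of the notice period: 3 business days after Wednesday, Sep 24, 2031, skipping weekends — Sep 25, Sep 26, Sep 29 — lands on Monday, Sep 29, 2031.
Adding 7 calendar days to Sep 29, 2031 gives Oct 6, 2031, which is the date on which the repair-or-replace obligation becomes due.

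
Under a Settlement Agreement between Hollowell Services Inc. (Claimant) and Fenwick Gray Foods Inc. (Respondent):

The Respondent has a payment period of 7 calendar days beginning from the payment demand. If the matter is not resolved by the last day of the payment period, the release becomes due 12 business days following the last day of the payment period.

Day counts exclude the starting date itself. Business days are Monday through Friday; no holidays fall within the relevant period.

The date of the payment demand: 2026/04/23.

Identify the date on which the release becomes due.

Adding 7 calendar days to 2026/04/23 gives 2026/04/30, which is the last day of the payment period.
The date on which the release becomes due: 12 business days after Thursday, 2026/04/30, skipping weekends — May 1, May 4, May 5, May 6, …, May 14, May 15, May 18 — lands on Monday, 2026/05/18.

2026/05/18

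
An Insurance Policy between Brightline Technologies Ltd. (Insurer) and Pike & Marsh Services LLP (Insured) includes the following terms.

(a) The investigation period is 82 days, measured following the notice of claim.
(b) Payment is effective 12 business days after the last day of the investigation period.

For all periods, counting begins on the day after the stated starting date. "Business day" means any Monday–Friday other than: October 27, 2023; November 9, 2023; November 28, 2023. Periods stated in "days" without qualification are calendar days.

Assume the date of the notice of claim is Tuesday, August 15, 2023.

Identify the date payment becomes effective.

November 22, 2023

The last day of the investigation period: August 15, 2023 + 82 days = November 5, 2023.
The date payment becomes effective: 12 business days after Sunday, November 5, 2023, skipping weekends and the listed holiday on Nov 9 — Nov 6, Nov 7, Nov 8, Nov 10, …, Nov 20, Nov 21, Nov 22 — lands on Wednesday, November 22, 2023.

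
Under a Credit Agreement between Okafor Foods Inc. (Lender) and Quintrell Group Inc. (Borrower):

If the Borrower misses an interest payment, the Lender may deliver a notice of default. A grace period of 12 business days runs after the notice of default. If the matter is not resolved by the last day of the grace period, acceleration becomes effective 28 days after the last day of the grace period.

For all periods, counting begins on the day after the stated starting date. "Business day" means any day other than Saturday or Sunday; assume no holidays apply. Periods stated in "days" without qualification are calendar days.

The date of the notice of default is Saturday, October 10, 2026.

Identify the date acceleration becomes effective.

November 24, 2026

The last day of the grace period: 12 business days after Saturday, October 10, 2026, skipping weekends — Oct 12, Oct 13, Oct 14, Oct 15, …, Oct 23, Oct 26, Oct 27 — lands on Tuesday, October 27, 2026.
Adding 28 calendar days to October 27, 2026 gives November 24, 2026, which is the date acceleration becomes effective.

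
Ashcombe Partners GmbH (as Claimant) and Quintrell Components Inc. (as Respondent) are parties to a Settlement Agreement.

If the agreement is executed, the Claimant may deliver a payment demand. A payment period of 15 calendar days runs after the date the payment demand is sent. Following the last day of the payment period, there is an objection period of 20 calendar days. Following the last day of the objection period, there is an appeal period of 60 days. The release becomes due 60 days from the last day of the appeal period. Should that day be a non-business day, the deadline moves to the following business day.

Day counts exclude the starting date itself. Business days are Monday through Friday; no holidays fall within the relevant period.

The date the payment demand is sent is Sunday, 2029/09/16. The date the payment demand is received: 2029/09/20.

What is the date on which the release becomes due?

2030/02/18

Adding 15 calendar days to 2029/09/16 gives 2029/10/01, which is the last day of the payment period.
The last day of the objection period: 20 calendar days after 2029/10/01 is 2029/10/21.
The last day of the appeal period: 60 calendar days after 2029/10/21 is 2029/12/20.
The date on which the release becomes due: 2029/12/20 + 60 days = 2030/02/18. 2030/02/18 is a Monday, so no roll-forward applies.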